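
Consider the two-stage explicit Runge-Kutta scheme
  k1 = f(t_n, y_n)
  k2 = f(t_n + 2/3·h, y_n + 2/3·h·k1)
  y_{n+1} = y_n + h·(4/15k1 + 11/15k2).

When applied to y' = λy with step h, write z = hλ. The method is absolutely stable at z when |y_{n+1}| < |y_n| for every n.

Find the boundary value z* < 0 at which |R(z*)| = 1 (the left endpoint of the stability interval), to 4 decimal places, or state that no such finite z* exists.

left endpoint -2.0455.

Set f=λy, z=hλ:
  k1=λy_n ⇒ h·k1=z·y_n;  k2=λ(1+2/3z)y_n ⇒ h·k2=z(1+2/3z)y_n
  y_{n+1}/y_n = 1 + 4/15z + 11/15z(1+2/3z) = 1 + z + 22/45z²
  R(z) = 1 + z + 22/45z².

Need |R(x)|<1, x<0.
x=-0.57: |R|=0.5888
R=1: x+22/45x²=0 ⇒ x=−45/22=-2.0455; min R=1−1/(4·22/45)=0.4886>−1
Confirm numerically:
  x=-1.839: |R|=0.81438 <1
  x=-1.824: |R|=0.80252 <1
  x=-0.964: |R|=0.49032 <1
  x=-2.579: |R|=1.67272 >1
  x=-2.315: |R|=1.30507 >1
Interval (-2.0455, 0).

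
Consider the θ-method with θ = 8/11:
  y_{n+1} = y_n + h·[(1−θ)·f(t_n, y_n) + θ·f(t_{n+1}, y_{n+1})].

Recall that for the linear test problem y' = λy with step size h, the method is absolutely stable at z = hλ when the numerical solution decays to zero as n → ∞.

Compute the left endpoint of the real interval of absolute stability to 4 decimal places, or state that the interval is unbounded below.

(−∞, 0) — no finite endpoint.

Test eqn y'=λy, z=hλ:
  y_{n+1} = y_n + z·[3/11·y_n + 8/11·y_{n+1}] ⇒ (1 − 8/11z)y_{n+1} = (1 + 3/11z)y_n
  ⇒ R(z) = (1 + 3/11z)/(1 − 8/11z).

Boundary: |R(x)|=1, x<0.
x=-0.4: |R|=0.6901
x=-2: |R|=0.1852
x=-10: |R|=0.2088
x=-100: |R|=0.3564
θ=8/11≥1/2 ⇒ |1+3/11x|<|1−8/11x| ∀x<0 ⇒ stable on all of ℝ⁻.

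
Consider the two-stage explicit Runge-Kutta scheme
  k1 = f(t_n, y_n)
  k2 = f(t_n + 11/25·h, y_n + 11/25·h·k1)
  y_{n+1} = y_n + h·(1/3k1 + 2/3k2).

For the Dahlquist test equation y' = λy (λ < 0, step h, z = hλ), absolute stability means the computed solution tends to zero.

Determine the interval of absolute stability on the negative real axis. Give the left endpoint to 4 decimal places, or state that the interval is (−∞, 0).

z∈(-3.4091,0).

Test eqn y'=λy, z=hλ:
  k1=λy_n ⇒ h·k1=z·y_n;  k2=λ(1+11/25z)y_n ⇒ h·k2=z(1+11/25z)y_n
  y_{n+1}/y_n = 1 + 1/3z + 2/3z(1+11/25z) = 1 + z + 22/75z²
  Hence R(z) = 1 + z + 22/75z².

Need |R(x)|<1, x<0.
x=-1.43: |R|=0.1698
R=1: x+22/75x²=0 ⇒ x=−75/22=-3.4091; min R=1−1/(4·22/75)=0.1477>−1
Confirm numerically:
  x=-3.250: |R|=0.84833 <1
  x=-2.726: |R|=0.45378 <1
  x=-1.683: |R|=0.14786 <1
  x=-3.947: |R|=1.62278 >1
  x=-3.900: |R|=1.56160 >1
  x=-3.717: |R|=1.33572 >1
Stable set (-3.4091, 0).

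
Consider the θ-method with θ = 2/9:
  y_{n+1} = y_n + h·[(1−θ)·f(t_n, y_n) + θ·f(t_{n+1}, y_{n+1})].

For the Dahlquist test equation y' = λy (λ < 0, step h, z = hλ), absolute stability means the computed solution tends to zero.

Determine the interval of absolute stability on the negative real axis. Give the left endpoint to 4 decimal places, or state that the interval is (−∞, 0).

(-3.6000, 0).

With y'=λy (z=hλ):
  y_{n+1} = y_n + z·[7/9·y_n + 2/9·y_{n+1}] ⇒ (1 − 2/9z)y_{n+1} = (1 + 7/9z)y_n
  ⇒ R(z) = (1 + 7/9z)/(1 − 2/9z).

Need |R(x)|<1, x<0.
x=-1.48: |R|=0.1137
R=−1: 1+7/9x = −1+2/9x ⇒ -5/9x=2 ⇒ x=2/(-5/9)=-3.6000
Confirm numerically:
  x=-3.407: |R|=0.93898 <1
  x=-3.095: |R|=0.83377 <1
  x=-2.821: |R|=0.73398 <1
  x=-2.449: |R|=0.58591 <1
  x=-4.125: |R|=1.15217 >1
  x=-3.743: |R|=1.04337 >1
Interval (-3.6000, 0).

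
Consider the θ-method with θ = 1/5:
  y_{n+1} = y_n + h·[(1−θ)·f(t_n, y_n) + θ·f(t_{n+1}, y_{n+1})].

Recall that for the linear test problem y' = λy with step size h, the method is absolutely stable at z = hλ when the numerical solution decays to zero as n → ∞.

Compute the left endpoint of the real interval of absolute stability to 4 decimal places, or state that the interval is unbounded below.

With y'=λy (z=hλ):
  y_{n+1} = y_n + z·[4/5·y_n + 1/5·y_{n+1}] ⇒ (1 − 1/5z)y_{n+1} = (1 + 4/5z)y_n
  R(z) = (1 + 4/5z)/(1 − 1/5z).

Need |R(x)|<1, x<0.
x=-1.31: |R|=0.0380
R=−1: 1+4/5x = −1+1/5x ⇒ -3/5x=2 ⇒ x=2/(-3/5)=-3.3333
Confirm numerically:
  x=-3.055: |R|=0.89634 <1
  x=-2.231: |R|=0.54266 <1
  x=-1.864: |R|=0.35781 <1
  x=-1.367: |R|=0.07350 <1
  x=-3.558: |R|=1.07876 >1
  x=-3.496: |R|=1.05744 >1
  x=-3.427: |R|=1.03335 >1
Interval (-3.3333, 0).

left endpoint -3.3333.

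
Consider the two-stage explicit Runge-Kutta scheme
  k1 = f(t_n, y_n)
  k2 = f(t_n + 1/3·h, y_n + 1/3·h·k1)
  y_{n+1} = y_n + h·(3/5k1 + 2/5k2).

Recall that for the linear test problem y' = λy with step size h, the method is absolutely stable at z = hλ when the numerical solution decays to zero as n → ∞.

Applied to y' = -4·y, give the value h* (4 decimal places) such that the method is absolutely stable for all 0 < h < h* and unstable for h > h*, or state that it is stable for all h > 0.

Set f=λy, z=hλ:
  k1=λy_n ⇒ h·k1=z·y_n;  k2=λ(1+1/3z)y_n ⇒ h·k2=z(1+1/3z)y_n
  y_{n+1}/y_n = 1 + 3/5z + 2/5z(1+1/3z) = 1 + z + 2/15z²
  R(z) = 1 + z + 2/15z².

Find x<0 with |R(x)|<1.
x=-1.58: |R|=0.2471
R=1: x+2/15x²=0 ⇒ x=−15/2=-7.5000; min R=1−1/(4·2/15)=-0.8750>−1
Confirm numerically:
  x=-6.095: |R|=0.14180 <1
  x=-3.439: |R|=0.86210 <1
  x=-3.058: |R|=0.81115 <1
  x=-7.996: |R|=1.52880 >1
  x=-7.946: |R|=1.47252 >1
Interval (-7.5000, 0).

(-7.5000,0); λ=-4 ⇒ h* = (15/2)/4 = 1.8750.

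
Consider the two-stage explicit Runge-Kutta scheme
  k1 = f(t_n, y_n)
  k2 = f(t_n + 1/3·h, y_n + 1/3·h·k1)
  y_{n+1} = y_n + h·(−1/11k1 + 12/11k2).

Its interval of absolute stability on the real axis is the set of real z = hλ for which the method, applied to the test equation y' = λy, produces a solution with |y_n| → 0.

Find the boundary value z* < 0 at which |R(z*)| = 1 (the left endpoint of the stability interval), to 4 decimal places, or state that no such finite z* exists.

z* = -2.7500.

With y'=λy (z=hλ):
  k1=λy_n ⇒ h·k1=z·y_n;  k2=λ(1+1/3z)y_n ⇒ h·k2=z(1+1/3z)y_n
  y_{n+1}/y_n = 1 − 1/11z + 12/11z(1+1/3z) = 1 + z + 4/11z²
  ⇒ R(z) = 1 + z + 4/11z².

Solve |R(x)|<1 on ℝ⁻.
x=-1.12: |R|=0.3361
R=1: x+4/11x²=0 ⇒ x=−11/4=-2.7500; min R=1−1/(4·4/11)=0.3125>−1
Confirm numerically:
  x=-2.527: |R|=0.79508 <1
  x=-1.977: |R|=0.44428 <1
  x=-1.153: |R|=0.33042 <1
  x=-3.211: |R|=1.53828 >1
  x=-2.969: |R|=1.23644 >1
So |R|<1 on (-2.7500, 0).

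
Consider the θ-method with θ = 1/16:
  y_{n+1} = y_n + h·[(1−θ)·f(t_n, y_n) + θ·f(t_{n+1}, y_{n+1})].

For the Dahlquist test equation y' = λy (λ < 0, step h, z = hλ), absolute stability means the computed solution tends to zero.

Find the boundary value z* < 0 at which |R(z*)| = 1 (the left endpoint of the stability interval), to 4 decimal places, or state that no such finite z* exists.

z* = -2.2857.

With y'=λy (z=hλ):
  y_{n+1} = y_n + z·[15/16·y_n + 1/16·y_{n+1}] ⇒ (1 − 1/16z)y_{n+1} = (1 + 15/16z)y_n
  ⇒ R(z) = (1 + 15/16z)/(1 − 1/16z).

Solve |R(x)|<1 on ℝ⁻.
x=-0.93: |R|=0.1211
R=−1: 1+15/16x = −1+1/16x ⇒ -7/8x=2 ⇒ x=2/(-7/8)=-2.2857
Confirm numerically:
  x=-2.225: |R|=0.95336 <1
  x=-1.994: |R|=0.77304 <1
  x=-1.229: |R|=0.14133 <1
  x=-2.748: |R|=1.34521 >1
  x=-2.718: |R|=1.32333 >1
  x=-2.391: |R|=1.08015 >1
So |R|<1 on (-2.2857, 0).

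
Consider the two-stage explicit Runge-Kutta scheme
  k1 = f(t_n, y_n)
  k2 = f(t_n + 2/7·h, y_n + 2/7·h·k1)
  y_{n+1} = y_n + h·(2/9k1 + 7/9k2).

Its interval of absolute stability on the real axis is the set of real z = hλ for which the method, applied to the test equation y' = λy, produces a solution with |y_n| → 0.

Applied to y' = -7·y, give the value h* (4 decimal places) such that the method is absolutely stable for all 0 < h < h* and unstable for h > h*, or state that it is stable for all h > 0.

Test eqn y'=λy, z=hλ:
  k1=λy_n ⇒ h·k1=z·y_n;  k2=λ(1+2/7z)y_n ⇒ h·k2=z(1+2/7z)y_n
  y_{n+1}/y_n = 1 + 2/9z + 7/9z(1+2/7z) = 1 + z + 2/9z²
  R(z) = 1 + z + 2/9z².

Solve |R(x)|<1 on ℝ⁻.
x=-1.58: |R|=0.0252
R=1: x+2/9x²=0 ⇒ x=−9/2=-4.5000; min R=1−1/(4·2/9)=-0.1250>−1
Confirm numerically:
  x=-4.331: |R|=0.83735 <1
  x=-3.861: |R|=0.45174 <1
  x=-2.642: |R|=0.09085 <1
  x=-2.125: |R|=0.12153 <1
  x=-4.671: |R|=1.17750 >1
  x=-4.635: |R|=1.13905 >1
Interval (-4.5000, 0).

(-4.5000,0); λ=-7 ⇒ h* = (9/2)/7 = 0.6429.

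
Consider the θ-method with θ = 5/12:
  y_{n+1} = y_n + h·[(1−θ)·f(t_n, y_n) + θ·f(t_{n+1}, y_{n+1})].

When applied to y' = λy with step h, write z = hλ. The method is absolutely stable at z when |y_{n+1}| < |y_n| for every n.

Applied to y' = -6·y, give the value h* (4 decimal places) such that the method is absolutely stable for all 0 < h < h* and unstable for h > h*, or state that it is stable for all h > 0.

(-12.0000,0); λ=-6 ⇒ h* = (12)/6 = 2.0000.

Test eqn y'=λy, z=hλ:
  y_{n+1} = y_n + z·[7/12·y_n + 5/12·y_{n+1}] ⇒ (1 − 5/12z)y_{n+1} = (1 + 7/12z)y_n
  so R(z) = (1 + 7/12z)/(1 − 5/12z).

Solve |R(x)|<1 on ℝ⁻.
x=-0.38: |R|=0.6719
R=−1: 1+7/12x = −1+5/12x ⇒ -1/6x=2 ⇒ x=2/(-1/6)=-12.0000
Confirm numerically:
  x=-11.503: |R|=0.98570 <1
  x=-11.491: |R|=0.98534 <1
  x=-9.033: |R|=0.89620 <1
  x=-12.421: |R|=1.01136 >1
  x=-12.207: |R|=1.00567 >1
  x=-12.189: |R|=1.00518 >1
So |R|<1 on (-12.0000, 0).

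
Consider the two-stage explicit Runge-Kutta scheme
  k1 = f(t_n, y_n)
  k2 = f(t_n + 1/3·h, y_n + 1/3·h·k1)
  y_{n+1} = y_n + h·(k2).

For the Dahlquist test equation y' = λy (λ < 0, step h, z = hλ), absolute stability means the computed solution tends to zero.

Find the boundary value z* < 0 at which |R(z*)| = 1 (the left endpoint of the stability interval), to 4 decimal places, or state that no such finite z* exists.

z* = -3.0000.

On y'=λy, z=hλ:
  k1=λy_n ⇒ h·k1=z·y_n;  k2=λ(1+1/3z)y_n ⇒ h·k2=z(1+1/3z)y_n
  y_{n+1}/y_n = 1 + z(1+1/3z) = 1 + z + 1/3z²
  so R(z) = 1 + z + 1/3z².

Find x<0 with |R(x)|<1.
x=-1.42: |R|=0.2521
R=1: x+1/3x²=0 ⇒ x=−3=-3.0000; min R=1−1/(4·1/3)=0.2500>−1
Confirm numerically:
  x=-2.573: |R|=0.63378 <1
  x=-2.457: |R|=0.55528 <1
  x=-1.868: |R|=0.29514 <1
  x=-3.532: |R|=1.62634 >1
  x=-3.468: |R|=1.54101 >1
  x=-3.069: |R|=1.07059 >1
Stable set (-3.0000, 0).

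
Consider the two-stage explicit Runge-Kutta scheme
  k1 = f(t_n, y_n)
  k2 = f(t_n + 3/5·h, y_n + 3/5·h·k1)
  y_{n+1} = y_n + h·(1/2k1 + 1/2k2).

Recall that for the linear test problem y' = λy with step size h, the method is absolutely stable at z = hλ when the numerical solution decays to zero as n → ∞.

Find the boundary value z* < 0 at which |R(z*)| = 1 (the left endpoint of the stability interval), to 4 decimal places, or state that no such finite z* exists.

z* = -3.3333.

With y'=λy (z=hλ):
  k1=λy_n ⇒ h·k1=z·y_n;  k2=λ(1+3/5z)y_n ⇒ h·k2=z(1+3/5z)y_n
  y_{n+1}/y_n = 1 + 1/2z + 1/2z(1+3/5z) = 1 + z + 3/10z²
  ⇒ R(z) = 1 + z + 3/10z².

Need |R(x)|<1, x<0.
x=-0.56: |R|=0.5341
R=1: x+3/10x²=0 ⇒ x=−10/3=-3.3333; min R=1−1/(4·3/10)=0.1667>−1
Confirm numerically:
  x=-2.884: |R|=0.61124 <1
  x=-1.943: |R|=0.18957 <1
  x=-1.737: |R|=0.16815 <1
  x=-3.832: |R|=1.57327 >1
  x=-3.708: |R|=1.41678 >1
  x=-3.513: |R|=1.18935 >1
So |R|<1 on (-3.3333, 0).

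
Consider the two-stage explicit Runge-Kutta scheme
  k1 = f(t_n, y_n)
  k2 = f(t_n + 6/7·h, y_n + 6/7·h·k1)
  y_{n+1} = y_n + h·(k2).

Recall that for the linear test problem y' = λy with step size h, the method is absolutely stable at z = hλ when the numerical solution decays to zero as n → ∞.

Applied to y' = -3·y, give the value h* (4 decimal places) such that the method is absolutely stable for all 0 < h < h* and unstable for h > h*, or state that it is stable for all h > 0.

Test eqn y'=λy, z=hλ:
  k1=λy_n ⇒ h·k1=z·y_n;  k2=λ(1+6/7z)y_n ⇒ h·k2=z(1+6/7z)y_n
  y_{n+1}/y_n = 1 + z(1+6/7z) = 1 + z + 6/7z²
  ⇒ R(z) = 1 + z + 6/7z².

Find x<0 with |R(x)|<1.
x=-1.39: |R|=1.2661
R=1: x+6/7x²=0 ⇒ x=−7/6=-1.1667; min R=1−1/(4·6/7)=0.7083>−1
Confirm numerically:
  x=-0.842: |R|=0.76568 <1
  x=-0.836: |R|=0.76305 <1
  x=-0.677: |R|=0.71585 <1
  x=-1.635: |R|=1.65634 >1
  x=-1.256: |R|=1.09617 >1
So |R|<1 on (-1.1667, 0).

(-1.1667,0); λ=-3 ⇒ h* = (7/6)/3 = 0.3889.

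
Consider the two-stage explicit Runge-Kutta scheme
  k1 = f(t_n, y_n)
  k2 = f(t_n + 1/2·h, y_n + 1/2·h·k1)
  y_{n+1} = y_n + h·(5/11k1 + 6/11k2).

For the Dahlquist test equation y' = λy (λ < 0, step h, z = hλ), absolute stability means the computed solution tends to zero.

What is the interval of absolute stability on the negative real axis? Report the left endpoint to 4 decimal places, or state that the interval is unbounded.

z∈(-3.6667,0).

On y'=λy, z=hλ:
  k1=λy_n ⇒ h·k1=z·y_n;  k2=λ(1+1/2z)y_n ⇒ h·k2=z(1+1/2z)y_n
  y_{n+1}/y_n = 1 + 5/11z + 6/11z(1+1/2z) = 1 + z + 3/11z²
  ⇒ R(z) = 1 + z + 3/11z².

Boundary: |R(x)|=1, x<0.
x=-0.84: |R|=0.3524
R=1: x+3/11x²=0 ⇒ x=−11/3=-3.6667; min R=1−1/(4·3/11)=0.0833>−1
Confirm numerically:
  x=-2.798: |R|=0.33713 <1
  x=-1.954: |R|=0.08730 <1
  x=-1.531: |R|=0.10826 <1
  x=-4.090: |R|=1.47221 >1
  x=-3.906: |R|=1.25496 >1
  x=-3.730: |R|=1.06443 >1
Stable set (-3.6667, 0).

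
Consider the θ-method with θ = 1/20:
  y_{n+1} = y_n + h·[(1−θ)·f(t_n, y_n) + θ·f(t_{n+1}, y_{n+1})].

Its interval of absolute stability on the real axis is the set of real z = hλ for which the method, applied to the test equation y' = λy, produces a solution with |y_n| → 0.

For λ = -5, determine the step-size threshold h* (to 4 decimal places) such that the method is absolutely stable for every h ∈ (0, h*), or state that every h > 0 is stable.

(-2.2222,0); λ=-5 ⇒ h* = (20/9)/5 = 0.4444.

Set f=λy, z=hλ:
  y_{n+1} = y_n + z·[19/20·y_n + 1/20·y_{n+1}] ⇒ (1 − 1/20z)y_{n+1} = (1 + 19/20z)y_n
  so R(z) = (1 + 19/20z)/(1 − 1/20z).

Boundary: |R(x)|=1, x<0.
x=-1.47: |R|=0.3694
R=−1: 1+19/20x = −1+1/20x ⇒ -9/10x=2 ⇒ x=2/(-9/10)=-2.2222
Confirm numerically:
  x=-2.168: |R|=0.95597 <1
  x=-1.637: |R|=0.51315 <1
  x=-1.236: |R|=0.16406 <1
  x=-1.010: |R|=0.03855 <1
  x=-2.529: |R|=1.24511 >1
  x=-2.484: |R|=1.20957 >1
Stable set (-2.2222, 0).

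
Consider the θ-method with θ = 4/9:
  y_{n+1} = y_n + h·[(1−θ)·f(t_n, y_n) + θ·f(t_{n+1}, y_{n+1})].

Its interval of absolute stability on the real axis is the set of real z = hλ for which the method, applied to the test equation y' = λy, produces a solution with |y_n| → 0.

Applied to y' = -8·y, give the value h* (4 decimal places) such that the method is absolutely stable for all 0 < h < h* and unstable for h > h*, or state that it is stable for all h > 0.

(-18.0000,0); λ=-8 ⇒ h* = (18)/8 = 2.2500.

On y'=λy, z=hλ:
  y_{n+1} = y_n + z·[5/9·y_n + 4/9·y_{n+1}] ⇒ (1 − 4/9z)y_{n+1} = (1 + 5/9z)y_n
  ⇒ R(z) = (1 + 5/9z)/(1 − 4/9z).

Solve |R(x)|<1 on ℝ⁻.
x=-1.27: |R|=0.1882
R=−1: 1+5/9x = −1+4/9x ⇒ -1/9x=2 ⇒ x=2/(-1/9)=-18.0000
Confirm numerically:
  x=-17.447: |R|=0.99298 <1
  x=-17.040: |R|=0.98756 <1
  x=-16.621: |R|=0.98173 <1
  x=-13.984: |R|=0.93815 <1
  x=-18.365: |R|=1.00443 >1
  x=-18.132: |R|=1.00162 >1
  x=-18.025: |R|=1.00031 >1
Stable set (-18.0000, 0).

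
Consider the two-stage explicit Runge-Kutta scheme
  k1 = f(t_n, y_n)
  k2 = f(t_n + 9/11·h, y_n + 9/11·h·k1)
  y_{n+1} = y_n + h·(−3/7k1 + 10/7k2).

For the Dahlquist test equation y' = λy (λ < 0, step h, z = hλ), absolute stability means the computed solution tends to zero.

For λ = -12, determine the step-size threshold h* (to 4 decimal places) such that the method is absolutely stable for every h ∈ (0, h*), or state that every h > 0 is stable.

(-0.8556,0); λ=-12 ⇒ h* = (77/90)/12 = 0.0713.

On y'=λy, z=hλ:
  k1=λy_n ⇒ h·k1=z·y_n;  k2=λ(1+9/11z)y_n ⇒ h·k2=z(1+9/11z)y_n
  y_{n+1}/y_n = 1 − 3/7z + 10/7z(1+9/11z) = 1 + z + 90/77z²
  R(z) = 1 + z + 90/77z².

Boundary: |R(x)|=1, x<0.
x=-1.49: |R|=2.1049
R=1: x+90/77x²=0 ⇒ x=−77/90=-0.8556; min R=1−1/(4·90/77)=0.7861>−1
Confirm numerically:
  x=-0.735: |R|=0.89643 <1
  x=-0.694: |R|=0.86895 <1
  x=-0.438: |R|=0.78623 <1
  x=-0.387: |R|=0.78805 <1
  x=-1.016: |R|=1.19053 >1
  x=-0.912: |R|=1.06017 >1
Stable set (-0.8556, 0).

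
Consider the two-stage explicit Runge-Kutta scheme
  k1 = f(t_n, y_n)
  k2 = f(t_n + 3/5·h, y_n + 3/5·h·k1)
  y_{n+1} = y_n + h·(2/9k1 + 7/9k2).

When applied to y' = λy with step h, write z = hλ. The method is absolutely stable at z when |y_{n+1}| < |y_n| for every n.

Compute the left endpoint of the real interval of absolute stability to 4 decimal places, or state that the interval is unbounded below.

left endpoint -2.1429.

Set f=λy, z=hλ:
  k1=λy_n ⇒ h·k1=z·y_n;  k2=λ(1+3/5z)y_n ⇒ h·k2=z(1+3/5z)y_n
  y_{n+1}/y_n = 1 + 2/9z + 7/9z(1+3/5z) = 1 + z + 7/15z²
  so R(z) = 1 + z + 7/15z².

Need |R(x)|<1, x<0.
x=-0.65: |R|=0.5472
R=1: x+7/15x²=0 ⇒ x=−15/7=-2.1429; min R=1−1/(4·7/15)=0.4643>−1
Confirm numerically:
  x=-1.938: |R|=0.81473 <1
  x=-1.871: |R|=0.76263 <1
  x=-1.176: |R|=0.46939 <1
  x=-2.690: |R|=1.68685 >1
  x=-2.214: |R|=1.07350 >1
So |R|<1 on (-2.1429, 0).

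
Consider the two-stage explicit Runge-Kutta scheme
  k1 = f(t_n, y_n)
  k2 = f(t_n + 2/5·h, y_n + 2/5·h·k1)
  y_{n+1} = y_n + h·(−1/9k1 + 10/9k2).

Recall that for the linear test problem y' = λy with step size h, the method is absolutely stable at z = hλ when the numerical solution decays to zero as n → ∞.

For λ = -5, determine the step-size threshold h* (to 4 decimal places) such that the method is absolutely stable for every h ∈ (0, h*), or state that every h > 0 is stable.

With y'=λy (z=hλ):
  k1=λy_n ⇒ h·k1=z·y_n;  k2=λ(1+2/5z)y_n ⇒ h·k2=z(1+2/5z)y_n
  y_{n+1}/y_n = 1 − 1/9z + 10/9z(1+2/5z) = 1 + z + 4/9z²
  ⇒ R(z) = 1 + z + 4/9z².

Find x<0 with |R(x)|<1.
x=-0.39: |R|=0.6776
R=1: x+4/9x²=0 ⇒ x=−9/4=-2.2500; min R=1−1/(4·4/9)=0.4375>−1
Confirm numerically:
  x=-1.656: |R|=0.56282 <1
  x=-1.449: |R|=0.48416 <1
  x=-1.293: |R|=0.45004 <1
  x=-2.696: |R|=1.53441 >1
  x=-2.593: |R|=1.39529 >1
  x=-2.356: |R|=1.11099 >1
Stable set (-2.2500, 0).

(-2.2500,0); λ=-5 ⇒ h* = (9/4)/5 = 0.4500.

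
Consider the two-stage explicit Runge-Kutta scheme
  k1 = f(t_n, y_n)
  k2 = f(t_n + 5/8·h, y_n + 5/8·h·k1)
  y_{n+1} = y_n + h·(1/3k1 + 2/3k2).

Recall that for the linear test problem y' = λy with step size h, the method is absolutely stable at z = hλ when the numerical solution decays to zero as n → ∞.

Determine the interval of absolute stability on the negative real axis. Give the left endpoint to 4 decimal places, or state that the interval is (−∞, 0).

z∈(-2.4000,0).

Test eqn y'=λy, z=hλ:
  k1=λy_n ⇒ h·k1=z·y_n;  k2=λ(1+5/8z)y_n ⇒ h·k2=z(1+5/8z)y_n
  y_{n+1}/y_n = 1 + 1/3z + 2/3z(1+5/8z) = 1 + z + 5/12z²
  R(z) = 1 + z + 5/12z².

Solve |R(x)|<1 on ℝ⁻.
x=-1.47: |R|=0.4304
R=1: x+5/12x²=0 ⇒ x=−12/5=-2.4000; min R=1−1/(4·5/12)=0.4000>−1
Confirm numerically:
  x=-2.331: |R|=0.93298 <1
  x=-2.109: |R|=0.74428 <1
  x=-1.858: |R|=0.58040 <1
  x=-1.560: |R|=0.45400 <1
  x=-2.893: |R|=1.59427 >1
  x=-2.695: |R|=1.33126 >1
  x=-2.680: |R|=1.31267 >1
Stable set (-2.4000, 0).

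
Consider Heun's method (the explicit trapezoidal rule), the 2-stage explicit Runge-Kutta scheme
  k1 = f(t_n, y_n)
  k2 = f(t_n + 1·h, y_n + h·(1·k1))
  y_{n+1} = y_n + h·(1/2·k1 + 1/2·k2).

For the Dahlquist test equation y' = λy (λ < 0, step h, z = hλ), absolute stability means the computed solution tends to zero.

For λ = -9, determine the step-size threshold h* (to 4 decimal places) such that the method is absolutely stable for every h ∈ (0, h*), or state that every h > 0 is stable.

Set f=λy, z=hλ:
  order 2, 2-stage ⇒ R(z)=1+z+z^2/2
  (e.g. R(-0.33)=0.72445, |R|=0.72445)

Solve |R(x)|<1 on ℝ⁻.
x=-0.33: |R|=0.7245
|R(-2.33)|=1.3845 |R(-2.25)|=1.2812 |R(-0.77)|=0.5264
Bisect:
  x_lo=-2.6523 |R|=1.8651  x_hi=-0.3824 |R|=0.6907
  mid=-1.51739 |R|=0.63385 →hi
  mid=-2.08486 |R|=1.08847 →lo
  mid=-1.80113 |R|=0.82090 →hi
  mid=-1.94300 |R|=0.94462 →hi
  mid=-2.01393 |R|=1.01403 →lo
  mid=-1.97846 |R|=0.97869 →hi
  mid=-1.99620 |R|=0.99620 →hi
  mid=-2.00506 |R|=1.00508 →lo
  mid=-2.00063 |R|=1.00063 →lo
  mid=-1.99841 |R|=0.99841 →hi
  ...
  [-2.00008,-1.99994] ⇒ x*=-2.0000
So |R|<1 on (-2.0000, 0).

(-2.0000,0); λ=-9 ⇒ h* = 0.2222.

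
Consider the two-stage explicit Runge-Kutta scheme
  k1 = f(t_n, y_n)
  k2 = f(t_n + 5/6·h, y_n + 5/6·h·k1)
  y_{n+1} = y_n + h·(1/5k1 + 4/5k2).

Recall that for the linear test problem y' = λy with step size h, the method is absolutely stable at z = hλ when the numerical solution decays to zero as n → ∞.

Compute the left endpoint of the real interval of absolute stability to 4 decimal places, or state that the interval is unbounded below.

z* = -1.5000.

With y'=λy (z=hλ):
  k1=λy_n ⇒ h·k1=z·y_n;  k2=λ(1+5/6z)y_n ⇒ h·k2=z(1+5/6z)y_n
  y_{n+1}/y_n = 1 + 1/5z + 4/5z(1+5/6z) = 1 + z + 2/3z²
  so R(z) = 1 + z + 2/3z².

Need |R(x)|<1, x<0.
x=-0.75: |R|=0.6250
R=1: x+2/3x²=0 ⇒ x=−3/2=-1.5000; min R=1−1/(4·2/3)=0.6250>−1
Confirm numerically:
  x=-1.262: |R|=0.79976 <1
  x=-1.155: |R|=0.73435 <1
  x=-0.843: |R|=0.63077 <1
  x=-1.661: |R|=1.17828 >1
  x=-1.652: |R|=1.16740 >1
  x=-1.538: |R|=1.03896 >1
Stable set (-1.5000, 0).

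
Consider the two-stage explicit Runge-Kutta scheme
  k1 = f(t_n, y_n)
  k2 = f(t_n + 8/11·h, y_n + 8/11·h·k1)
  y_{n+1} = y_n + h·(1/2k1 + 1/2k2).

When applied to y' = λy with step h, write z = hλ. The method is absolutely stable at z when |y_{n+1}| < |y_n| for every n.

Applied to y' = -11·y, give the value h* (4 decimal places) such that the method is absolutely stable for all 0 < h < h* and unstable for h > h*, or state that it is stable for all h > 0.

Test eqn y'=λy, z=hλ:
  k1=λy_n ⇒ h·k1=z·y_n;  k2=λ(1+8/11z)y_n ⇒ h·k2=z(1+8/11z)y_n
  y_{n+1}/y_n = 1 + 1/2z + 1/2z(1+8/11z) = 1 + z + 4/11z²
  R(z) = 1 + z + 4/11z².

Solve |R(x)|<1 on ℝ⁻.
x=-1.28: |R|=0.3158
R=1: x+4/11x²=0 ⇒ x=−11/4=-2.7500; min R=1−1/(4·4/11)=0.3125>−1
Confirm numerically:
  x=-2.268: |R|=0.60248 <1
  x=-2.062: |R|=0.48413 <1
  x=-1.962: |R|=0.43780 <1
  x=-3.286: |R|=1.64047 >1
  x=-2.914: |R|=1.17378 >1
  x=-2.821: |R|=1.07283 >1
Interval (-2.7500, 0).

(-2.7500,0); λ=-11 ⇒ h* = (11/4)/11 = 0.2500.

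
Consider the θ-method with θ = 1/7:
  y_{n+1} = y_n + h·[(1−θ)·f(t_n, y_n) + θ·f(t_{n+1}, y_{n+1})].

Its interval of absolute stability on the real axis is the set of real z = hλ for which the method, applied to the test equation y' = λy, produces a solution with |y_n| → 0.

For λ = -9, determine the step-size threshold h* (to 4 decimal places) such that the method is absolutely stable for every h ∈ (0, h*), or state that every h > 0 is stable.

Set f=λy, z=hλ:
  y_{n+1} = y_n + z·[6/7·y_n + 1/7·y_{n+1}] ⇒ (1 − 1/7z)y_{n+1} = (1 + 6/7z)y_n
  Hence R(z) = (1 + 6/7z)/(1 − 1/7z).

Solve |R(x)|<1 on ℝ⁻.
x=-1.77: |R|=0.4128
R=−1: 1+6/7x = −1+1/7x ⇒ -5/7x=2 ⇒ x=2/(-5/7)=-2.8000
Confirm numerically:
  x=-2.564: |R|=0.87662 <1
  x=-2.260: |R|=0.70842 <1
  x=-2.177: |R|=0.66056 <1
  x=-3.217: |R|=1.20407 >1
  x=-3.158: |R|=1.17622 >1
  x=-3.070: |R|=1.13406 >1
Stable set (-2.8000, 0).

(-2.8000,0); λ=-9 ⇒ h* = (14/5)/9 = 0.3111.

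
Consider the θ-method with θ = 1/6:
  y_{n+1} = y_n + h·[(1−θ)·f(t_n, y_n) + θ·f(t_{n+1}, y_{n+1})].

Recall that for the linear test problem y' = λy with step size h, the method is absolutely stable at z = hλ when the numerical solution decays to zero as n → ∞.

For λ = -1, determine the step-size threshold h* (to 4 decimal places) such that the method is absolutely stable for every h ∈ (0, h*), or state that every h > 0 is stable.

(-3.0000,0); λ=-1 ⇒ h* = (3)/1 = 3.0000.

On y'=λy, z=hλ:
  y_{n+1} = y_n + z·[5/6·y_n + 1/6·y_{n+1}] ⇒ (1 − 1/6z)y_{n+1} = (1 + 5/6z)y_n
  Hence R(z) = (1 + 5/6z)/(1 − 1/6z).

Find x<0 with |R(x)|<1.
x=-1.68: |R|=0.3125
R=−1: 1+5/6x = −1+1/6x ⇒ -2/3x=2 ⇒ x=2/(-2/3)=-3.0000
Confirm numerically:
  x=-2.483: |R|=0.75622 <1
  x=-2.446: |R|=0.73763 <1
  x=-2.176: |R|=0.59687 <1
  x=-3.537: |R|=1.22523 >1
  x=-3.320: |R|=1.13734 >1
  x=-3.075: |R|=1.03306 >1
Interval (-3.0000, 0).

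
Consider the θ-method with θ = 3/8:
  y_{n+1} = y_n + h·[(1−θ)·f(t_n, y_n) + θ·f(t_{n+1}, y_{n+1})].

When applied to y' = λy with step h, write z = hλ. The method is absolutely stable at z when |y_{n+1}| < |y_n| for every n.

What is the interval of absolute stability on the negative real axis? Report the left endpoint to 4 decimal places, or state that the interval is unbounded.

On y'=λy, z=hλ:
  y_{n+1} = y_n + z·[5/8·y_n + 3/8·y_{n+1}] ⇒ (1 − 3/8z)y_{n+1} = (1 + 5/8z)y_n
  Hence R(z) = (1 + 5/8z)/(1 − 3/8z).

Boundary: |R(x)|=1, x<0.
x=-0.52: |R|=0.5649
R=−1: 1+5/8x = −1+3/8x ⇒ -1/4x=2 ⇒ x=2/(-1/4)=-8.0000
Confirm numerically:
  x=-6.313: |R|=0.87475 <1
  x=-4.684: |R|=0.69926 <1
  x=-3.278: |R|=0.47045 <1
  x=-8.558: |R|=1.03314 >1
  x=-8.511: |R|=1.03048 >1
  x=-8.035: |R|=1.00218 >1
So |R|<1 on (-8.0000, 0).

z∈(-8.0000,0).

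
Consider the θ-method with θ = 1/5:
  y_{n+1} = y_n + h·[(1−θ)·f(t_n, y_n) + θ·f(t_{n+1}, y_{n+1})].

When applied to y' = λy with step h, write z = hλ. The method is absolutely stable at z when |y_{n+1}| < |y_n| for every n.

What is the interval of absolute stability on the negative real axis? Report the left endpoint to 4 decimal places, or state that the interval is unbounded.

Test eqn y'=λy, z=hλ:
  y_{n+1} = y_n + z·[4/5·y_n + 1/5·y_{n+1}] ⇒ (1 − 1/5z)y_{n+1} = (1 + 4/5z)y_n
  R(z) = (1 + 4/5z)/(1 − 1/5z).

Solve |R(x)|<1 on ℝ⁻.
x=-1.32: |R|=0.0443
R=−1: 1+4/5x = −1+1/5x ⇒ -3/5x=2 ⇒ x=2/(-3/5)=-3.3333
Confirm numerically:
  x=-3.109: |R|=0.91701 <1
  x=-2.808: |R|=0.79816 <1
  x=-2.057: |R|=0.45742 <1
  x=-1.772: |R|=0.30833 <1
  x=-3.666: |R|=1.11516 >1
  x=-3.585: |R|=1.08794 >1
Interval (-3.3333, 0).

(-3.3333, 0).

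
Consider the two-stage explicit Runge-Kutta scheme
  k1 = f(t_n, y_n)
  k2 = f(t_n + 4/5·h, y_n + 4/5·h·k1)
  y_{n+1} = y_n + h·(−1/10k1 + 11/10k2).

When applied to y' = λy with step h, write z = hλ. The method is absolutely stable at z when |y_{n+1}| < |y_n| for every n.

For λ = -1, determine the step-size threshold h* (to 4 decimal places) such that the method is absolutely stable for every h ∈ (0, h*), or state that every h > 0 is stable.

(-1.1364,0); λ=-1 ⇒ h* = (25/22)/1 = 1.1364.

Test eqn y'=λy, z=hλ:
  k1=λy_n ⇒ h·k1=z·y_n;  k2=λ(1+4/5z)y_n ⇒ h·k2=z(1+4/5z)y_n
  y_{n+1}/y_n = 1 − 1/10z + 11/10z(1+4/5z) = 1 + z + 22/25z²
  Hence R(z) = 1 + z + 22/25z².

Find x<0 with |R(x)|<1.
x=-0.9: |R|=0.8128
R=1: x+22/25x²=0 ⇒ x=−25/22=-1.1364; min R=1−1/(4·22/25)=0.7159>−1
Confirm numerically:
  x=-1.082: |R|=0.94824 <1
  x=-0.963: |R|=0.85308 <1
  x=-0.760: |R|=0.74829 <1
  x=-1.511: |R|=1.49815 >1
  x=-1.358: |R|=1.26486 >1
Stable set (-1.1364, 0).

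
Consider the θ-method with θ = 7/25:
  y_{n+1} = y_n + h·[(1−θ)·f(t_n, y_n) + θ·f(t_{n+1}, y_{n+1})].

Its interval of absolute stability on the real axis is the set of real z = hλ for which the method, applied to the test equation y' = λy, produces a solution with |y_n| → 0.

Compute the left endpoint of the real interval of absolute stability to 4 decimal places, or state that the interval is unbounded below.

With y'=λy (z=hλ):
  y_{n+1} = y_n + z·[18/25·y_n + 7/25·y_{n+1}] ⇒ (1 − 7/25z)y_{n+1} = (1 + 18/25z)y_n
  so R(z) = (1 + 18/25z)/(1 − 7/25z).

Need |R(x)|<1, x<0.
x=-0.36: |R|=0.6730
R=−1: 1+18/25x = −1+7/25x ⇒ -11/25x=2 ⇒ x=2/(-11/25)=-4.5455
Confirm numerically:
  x=-4.105: |R|=0.90984 <1
  x=-3.744: |R|=0.82784 <1
  x=-2.680: |R|=0.53108 <1
  x=-4.940: |R|=1.07284 >1
  x=-4.744: |R|=1.03752 >1
  x=-4.613: |R|=1.01297 >1
So |R|<1 on (-4.5455, 0).

z* = -4.5455.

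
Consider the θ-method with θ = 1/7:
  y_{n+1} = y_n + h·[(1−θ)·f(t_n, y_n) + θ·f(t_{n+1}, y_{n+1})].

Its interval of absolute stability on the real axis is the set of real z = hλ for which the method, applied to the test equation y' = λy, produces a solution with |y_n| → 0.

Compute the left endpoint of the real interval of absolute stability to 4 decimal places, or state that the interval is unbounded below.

left endpoint -2.8000.

On y'=λy, z=hλ:
  y_{n+1} = y_n + z·[6/7·y_n + 1/7·y_{n+1}] ⇒ (1 − 1/7z)y_{n+1} = (1 + 6/7z)y_n
  R(z) = (1 + 6/7z)/(1 − 1/7z).

Find x<0 with |R(x)|<1.
x=-0.76: |R|=0.3144
R=−1: 1+6/7x = −1+1/7x ⇒ -5/7x=2 ⇒ x=2/(-5/7)=-2.8000
Confirm numerically:
  x=-2.774: |R|=0.98670 <1
  x=-2.557: |R|=0.87287 <1
  x=-1.291: |R|=0.08998 <1
  x=-3.320: |R|=1.25194 >1
  x=-3.117: |R|=1.15667 >1
Interval (-2.8000, 0).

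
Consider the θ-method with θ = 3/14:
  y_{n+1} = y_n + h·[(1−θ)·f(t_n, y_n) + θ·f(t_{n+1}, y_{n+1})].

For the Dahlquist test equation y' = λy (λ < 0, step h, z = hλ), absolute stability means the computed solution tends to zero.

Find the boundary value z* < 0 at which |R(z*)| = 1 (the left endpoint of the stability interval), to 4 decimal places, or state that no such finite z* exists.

Test eqn y'=λy, z=hλ:
  y_{n+1} = y_n + z·[11/14·y_n + 3/14·y_{n+1}] ⇒ (1 − 3/14z)y_{n+1} = (1 + 11/14z)y_n
  so R(z) = (1 + 11/14z)/(1 − 3/14z).

Solve |R(x)|<1 on ℝ⁻.
x=-0.61: |R|=0.4605
R=−1: 1+11/14x = −1+3/14x ⇒ -4/7x=2 ⇒ x=2/(-4/7)=-3.5000
Confirm numerically:
  x=-2.674: |R|=0.69994 <1
  x=-2.269: |R|=0.52670 <1
  x=-2.252: |R|=0.51898 <1
  x=-1.536: |R|=0.15563 <1
  x=-3.962: |R|=1.14278 >1
  x=-3.663: |R|=1.05218 >1
Stable set (-3.5000, 0).

z* = -3.5000.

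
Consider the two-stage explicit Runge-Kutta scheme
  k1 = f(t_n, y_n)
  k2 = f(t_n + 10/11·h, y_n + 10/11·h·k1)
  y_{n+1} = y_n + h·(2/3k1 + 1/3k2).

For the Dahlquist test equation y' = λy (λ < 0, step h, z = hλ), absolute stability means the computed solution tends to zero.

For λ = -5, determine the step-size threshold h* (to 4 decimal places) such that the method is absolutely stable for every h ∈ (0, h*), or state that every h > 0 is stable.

Set f=λy, z=hλ:
  k1=λy_n ⇒ h·k1=z·y_n;  k2=λ(1+10/11z)y_n ⇒ h·k2=z(1+10/11z)y_n
  y_{n+1}/y_n = 1 + 2/3z + 1/3z(1+10/11z) = 1 + z + 10/33z²
  ⇒ R(z) = 1 + z + 10/33z².

Boundary: |R(x)|=1, x<0.
x=-1.13: |R|=0.2569
R=1: x+10/33x²=0 ⇒ x=−33/10=-3.3000; min R=1−1/(4·10/33)=0.1750>−1
Confirm numerically:
  x=-2.163: |R|=0.25475 <1
  x=-2.012: |R|=0.21471 <1
  x=-1.780: |R|=0.18012 <1
  x=-3.720: |R|=1.47345 >1
  x=-3.505: |R|=1.21773 >1
So |R|<1 on (-3.3000, 0).

(-3.3000,0); λ=-5 ⇒ h* = (33/10)/5 = 0.6600.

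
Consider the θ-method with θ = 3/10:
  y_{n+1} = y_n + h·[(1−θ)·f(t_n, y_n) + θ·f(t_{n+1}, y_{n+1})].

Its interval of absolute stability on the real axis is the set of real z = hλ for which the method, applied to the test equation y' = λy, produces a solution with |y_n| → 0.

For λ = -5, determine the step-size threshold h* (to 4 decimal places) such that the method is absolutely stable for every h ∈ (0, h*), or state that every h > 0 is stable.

On y'=λy, z=hλ:
  y_{n+1} = y_n + z·[7/10·y_n + 3/10·y_{n+1}] ⇒ (1 − 3/10z)y_{n+1} = (1 + 7/10z)y_n
  so R(z) = (1 + 7/10z)/(1 − 3/10z).

Find x<0 with |R(x)|<1.
x=-0.7: |R|=0.4215
R=−1: 1+7/10x = −1+3/10x ⇒ -2/5x=2 ⇒ x=2/(-2/5)=-5.0000
Confirm numerically:
  x=-4.424: |R|=0.90100 <1
  x=-3.513: |R|=0.71040 <1
  x=-2.328: |R|=0.37070 <1
  x=-2.209: |R|=0.32856 <1
  x=-5.545: |R|=1.08185 >1
  x=-5.444: |R|=1.06745 >1
  x=-5.333: |R|=1.05123 >1
So |R|<1 on (-5.0000, 0).

(-5.0000,0); λ=-5 ⇒ h* = (5)/5 = 1.0000.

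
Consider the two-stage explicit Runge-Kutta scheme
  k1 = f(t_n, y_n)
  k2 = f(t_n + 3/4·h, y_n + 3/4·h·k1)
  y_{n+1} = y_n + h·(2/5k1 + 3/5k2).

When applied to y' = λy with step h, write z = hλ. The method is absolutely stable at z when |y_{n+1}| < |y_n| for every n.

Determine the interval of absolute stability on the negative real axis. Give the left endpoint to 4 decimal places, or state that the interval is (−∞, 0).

With y'=λy (z=hλ):
  k1=λy_n ⇒ h·k1=z·y_n;  k2=λ(1+3/4z)y_n ⇒ h·k2=z(1+3/4z)y_n
  y_{n+1}/y_n = 1 + 2/5z + 3/5z(1+3/4z) = 1 + z + 9/20z²
  ⇒ R(z) = 1 + z + 9/20z².

Boundary: |R(x)|=1, x<0.
x=-0.83: |R|=0.4800
R=1: x+9/20x²=0 ⇒ x=−20/9=-2.2222; min R=1−1/(4·9/20)=0.4444>−1
Confirm numerically:
  x=-1.629: |R|=0.56514 <1
  x=-1.440: |R|=0.49312 <1
  x=-0.935: |R|=0.45840 <1
  x=-2.794: |R|=1.71890 >1
  x=-2.729: |R|=1.62235 >1
  x=-2.306: |R|=1.08694 >1
So |R|<1 on (-2.2222, 0).

(-2.2222, 0).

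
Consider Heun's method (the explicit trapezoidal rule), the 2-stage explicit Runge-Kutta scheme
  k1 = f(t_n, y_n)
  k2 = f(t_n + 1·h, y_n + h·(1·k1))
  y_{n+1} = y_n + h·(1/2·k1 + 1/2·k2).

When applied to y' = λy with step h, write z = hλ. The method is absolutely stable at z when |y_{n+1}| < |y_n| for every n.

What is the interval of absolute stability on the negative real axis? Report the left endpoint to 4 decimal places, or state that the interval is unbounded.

(-2.0000, 0).

Set f=λy, z=hλ:
  order 2, 2-stage ⇒ R(z)=1+z+z^2/2
  (e.g. R(-0.67)=0.55445, |R|=0.55445)

Need |R(x)|<1, x<0.
x=-0.67: |R|=0.5544
|R(-1.86)|=0.8698 |R(-1.71)|=0.7520 |R(-0.55)|=0.6013
Bisect:
  x_lo=-2.7818 |R|=2.0875  x_hi=-0.2672 |R|=0.7685
  mid=-1.52451 |R|=0.63756 →hi
  mid=-2.15317 |R|=1.16490 →lo
  mid=-1.83884 |R|=0.85183 →hi
  mid=-1.99601 |R|=0.99601 →hi
  mid=-2.07459 |R|=1.07737 →lo
  mid=-2.03530 |R|=1.03592 →lo
  mid=-2.01565 |R|=1.01577 →lo
  mid=-2.00583 |R|=1.00585 →lo
  ...
  [-2.00015,-2.00000] ⇒ x*=-2.0000
So |R|<1 on (-2.0000, 0).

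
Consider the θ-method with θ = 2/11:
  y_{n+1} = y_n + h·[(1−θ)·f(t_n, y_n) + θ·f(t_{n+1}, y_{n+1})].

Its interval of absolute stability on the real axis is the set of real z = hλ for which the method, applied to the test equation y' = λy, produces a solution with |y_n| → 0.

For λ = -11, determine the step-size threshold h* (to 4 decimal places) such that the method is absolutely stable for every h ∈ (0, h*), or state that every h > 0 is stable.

(-3.1429,0); λ=-11 ⇒ h* = (22/7)/11 = 0.2857.

With y'=λy (z=hλ):
  y_{n+1} = y_n + z·[9/11·y_n + 2/11·y_{n+1}] ⇒ (1 − 2/11z)y_{n+1} = (1 + 9/11z)y_n
  R(z) = (1 + 9/11z)/(1 − 2/11z).

Need |R(x)|<1, x<0.
x=-1.48: |R|=0.1662
R=−1: 1+9/11x = −1+2/11x ⇒ -7/11x=2 ⇒ x=2/(-7/11)=-3.1429
Confirm numerically:
  x=-2.282: |R|=0.61282 <1
  x=-2.051: |R|=0.49391 <1
  x=-1.759: |R|=0.33276 <1
  x=-3.584: |R|=1.16997 >1
  x=-3.568: |R|=1.16409 >1
Stable set (-3.1429, 0).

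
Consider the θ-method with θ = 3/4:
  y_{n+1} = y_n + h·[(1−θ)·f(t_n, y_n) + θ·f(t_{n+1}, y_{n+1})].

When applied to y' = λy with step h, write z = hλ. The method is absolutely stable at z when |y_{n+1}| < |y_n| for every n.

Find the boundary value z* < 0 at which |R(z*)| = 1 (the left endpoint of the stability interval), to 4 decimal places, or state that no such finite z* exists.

Set f=λy, z=hλ:
  y_{n+1} = y_n + z·[1/4·y_n + 3/4·y_{n+1}] ⇒ (1 − 3/4z)y_{n+1} = (1 + 1/4z)y_n
  Hence R(z) = (1 + 1/4z)/(1 − 3/4z).

Boundary: |R(x)|=1, x<0.
x=-0.97: |R|=0.4385
x=-2: |R|=0.2000
x=-10: |R|=0.1765
x=-100: |R|=0.3158
θ=3/4≥1/2 ⇒ |1+1/4x|<|1−3/4x| ∀x<0 ⇒ unbounded interval.

interval (−∞, 0).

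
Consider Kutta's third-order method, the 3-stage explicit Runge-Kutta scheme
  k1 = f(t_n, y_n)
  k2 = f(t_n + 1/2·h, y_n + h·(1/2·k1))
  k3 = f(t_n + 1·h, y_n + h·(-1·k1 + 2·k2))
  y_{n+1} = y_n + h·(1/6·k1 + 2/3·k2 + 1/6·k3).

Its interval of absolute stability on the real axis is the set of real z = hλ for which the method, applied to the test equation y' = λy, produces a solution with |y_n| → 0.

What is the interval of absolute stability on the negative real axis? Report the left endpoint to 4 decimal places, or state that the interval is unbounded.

(-2.5127, 0).

On y'=λy, z=hλ:
  order 3, 3-stage ⇒ R(z)=1+z+z^2/2+z^3/6
  (e.g. R(-0.46)=0.62958, |R|=0.62958)

Solve |R(x)|<1 on ℝ⁻.
x=-0.46: |R|=0.6296
|R(-1.6)|=0.0027 |R(-0.93)|=0.3684 |R(-0.9)|=0.3835
Bisect:
  x_lo=-3.0391 |R|=2.0993  x_hi=-0.2329 |R|=0.7921
  mid=-1.63600 |R|=0.02754 →hi
  mid=-2.33755 |R|=0.73427 →hi
  mid=-2.68833 |R|=1.31291 →lo
  mid=-2.51294 |R|=1.00032 →lo
  mid=-2.42525 |R|=0.86181 →hi
  mid=-2.46909 |R|=0.92965 →hi
  mid=-2.49102 |R|=0.96463 →hi
  mid=-2.50198 |R|=0.98238 →hi
  mid=-2.50746 |R|=0.99133 →hi
  mid=-2.51020 |R|=0.99582 →hi
  ...
  [-2.51277,-2.51260] ⇒ x*=-2.5127
So |R|<1 on (-2.5127, 0).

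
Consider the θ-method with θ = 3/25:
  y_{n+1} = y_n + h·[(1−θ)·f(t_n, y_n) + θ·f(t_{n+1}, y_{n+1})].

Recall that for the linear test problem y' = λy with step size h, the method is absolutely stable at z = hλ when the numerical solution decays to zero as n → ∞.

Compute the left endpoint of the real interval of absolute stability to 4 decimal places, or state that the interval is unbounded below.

On y'=λy, z=hλ:
  y_{n+1} = y_n + z·[22/25·y_n + 3/25·y_{n+1}] ⇒ (1 − 3/25z)y_{n+1} = (1 + 22/25z)y_n
  so R(z) = (1 + 22/25z)/(1 − 3/25z).

Need |R(x)|<1, x<0.
x=-0.38: |R|=0.6366
R=−1: 1+22/25x = −1+3/25x ⇒ -19/25x=2 ⇒ x=2/(-19/25)=-2.6316
Confirm numerically:
  x=-2.476: |R|=0.90884 <1
  x=-1.859: |R|=0.51993 <1
  x=-1.748: |R|=0.44491 <1
  x=-2.871: |R|=1.13533 >1
  x=-2.665: |R|=1.01925 >1
Stable set (-2.6316, 0).

left endpoint -2.6316.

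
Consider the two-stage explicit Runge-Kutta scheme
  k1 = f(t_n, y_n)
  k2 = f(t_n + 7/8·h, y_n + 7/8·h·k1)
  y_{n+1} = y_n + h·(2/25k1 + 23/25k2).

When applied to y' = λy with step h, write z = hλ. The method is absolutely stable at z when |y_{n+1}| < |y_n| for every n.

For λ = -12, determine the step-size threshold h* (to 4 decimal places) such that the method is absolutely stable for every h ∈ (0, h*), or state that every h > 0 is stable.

(-1.2422,0); λ=-12 ⇒ h* = (200/161)/12 = 0.1035.

With y'=λy (z=hλ):
  k1=λy_n ⇒ h·k1=z·y_n;  k2=λ(1+7/8z)y_n ⇒ h·k2=z(1+7/8z)y_n
  y_{n+1}/y_n = 1 + 2/25z + 23/25z(1+7/8z) = 1 + z + 161/200z²
  so R(z) = 1 + z + 161/200z².

Boundary: |R(x)|=1, x<0.
x=-1.42: |R|=1.2032
R=1: x+161/200x²=0 ⇒ x=−200/161=-1.2422; min R=1−1/(4·161/200)=0.6894>−1
Confirm numerically:
  x=-1.212: |R|=0.97050 <1
  x=-1.206: |R|=0.96482 <1
  x=-0.879: |R|=0.74298 <1
  x=-0.618: |R|=0.68945 <1
  x=-1.624: |R|=1.49909 >1
  x=-1.454: |R|=1.24786 >1
Interval (-1.2422, 0).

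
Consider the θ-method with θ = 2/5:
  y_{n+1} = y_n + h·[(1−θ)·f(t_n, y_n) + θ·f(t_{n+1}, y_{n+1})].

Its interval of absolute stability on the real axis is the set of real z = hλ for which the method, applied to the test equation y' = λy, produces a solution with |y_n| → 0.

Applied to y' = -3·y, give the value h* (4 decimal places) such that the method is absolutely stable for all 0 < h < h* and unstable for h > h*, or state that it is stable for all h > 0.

(-10.0000,0); λ=-3 ⇒ h* = (10)/3 = 3.3333.

Test eqn y'=λy, z=hλ:
  y_{n+1} = y_n + z·[3/5·y_n + 2/5·y_{n+1}] ⇒ (1 − 2/5z)y_{n+1} = (1 + 3/5z)y_n
  so R(z) = (1 + 3/5z)/(1 − 2/5z).

Boundary: |R(x)|=1, x<0.
x=-0.46: |R|=0.6115
R=−1: 1+3/5x = −1+2/5x ⇒ -1/5x=2 ⇒ x=2/(-1/5)=-10.0000
Confirm numerically:
  x=-8.480: |R|=0.93078 <1
  x=-7.592: |R|=0.88070 <1
  x=-5.861: |R|=0.75248 <1
  x=-10.258: |R|=1.01011 >1
  x=-10.140: |R|=1.00554 >1
Stable set (-10.0000, 0).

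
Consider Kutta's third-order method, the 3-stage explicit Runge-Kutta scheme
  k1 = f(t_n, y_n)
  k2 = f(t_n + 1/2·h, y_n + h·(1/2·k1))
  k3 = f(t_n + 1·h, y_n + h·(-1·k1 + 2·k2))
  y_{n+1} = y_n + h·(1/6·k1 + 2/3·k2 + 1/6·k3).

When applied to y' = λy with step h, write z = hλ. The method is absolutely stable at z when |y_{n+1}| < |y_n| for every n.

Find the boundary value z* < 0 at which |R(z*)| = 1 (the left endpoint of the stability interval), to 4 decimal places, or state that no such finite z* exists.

left endpoint -2.5127.

Set f=λy, z=hλ:
  order 3, 3-stage ⇒ R(z)=1+z+z^2/2+z^3/6
  (e.g. R(-1.25)=0.20573, |R|=0.20573)

Find x<0 with |R(x)|<1.
x=-1.25: |R|=0.2057
|R(-2.26)|=0.6301 |R(-2.12)|=0.4608 |R(-0.7)|=0.4878
Bisect:
  x_lo=-2.8655 |R|=1.6814  x_hi=-0.1509 |R|=0.8600
  mid=-1.50816 |R|=0.05738 →hi
  mid=-2.18682 |R|=0.53869 →hi
  mid=-2.52615 |R|=1.02217 →lo
  mid=-2.35648 |R|=0.76090 →hi
  mid=-2.44131 |R|=0.88635 →hi
  mid=-2.48373 |R|=0.95292 →hi
  mid=-2.50494 |R|=0.98721 →hi
  mid=-2.51554 |R|=1.00460 →lo
  mid=-2.51024 |R|=0.99588 →hi
  ...
  [-2.51289,-2.51272] ⇒ x*=-2.5127
Interval (-2.5127, 0).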